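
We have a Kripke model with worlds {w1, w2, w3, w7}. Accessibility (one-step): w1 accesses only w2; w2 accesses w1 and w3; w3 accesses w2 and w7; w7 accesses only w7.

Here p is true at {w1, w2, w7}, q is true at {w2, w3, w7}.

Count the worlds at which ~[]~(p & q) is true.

3

w1: []~(p & q) is F. ✓
w2: []~(p & q) is T. ✗
w3: []~(p & q) is F. ✓
w7: []~(p & q) is F. ✓
Satisfying worlds: {w1, w3, w7}.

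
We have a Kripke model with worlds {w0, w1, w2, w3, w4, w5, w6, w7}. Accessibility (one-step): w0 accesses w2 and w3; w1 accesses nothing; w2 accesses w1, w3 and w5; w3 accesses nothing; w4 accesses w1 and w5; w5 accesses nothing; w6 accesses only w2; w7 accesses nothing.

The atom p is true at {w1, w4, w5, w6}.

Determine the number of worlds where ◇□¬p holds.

w0: successors {w2, w3}; □¬p there: w2:F, w3:T. ✓
w1: no successors, so ◇□¬p fails. ✗
w2: successors {w1, w3, w5}; □¬p there: w1:T, w3:T, w5:T. ✓
w3: no successors, so ◇□¬p fails. ✗
w4: successors {w1, w5}; □¬p there: w1:T, w5:T. ✓
w5: no successors, so ◇□¬p fails. ✗
w6: successors {w2}; □¬p there: w2:F. ✗
w7: no successors, so ◇□¬p fails. ✗
Satisfying worlds: {w0, w2, w4}.

3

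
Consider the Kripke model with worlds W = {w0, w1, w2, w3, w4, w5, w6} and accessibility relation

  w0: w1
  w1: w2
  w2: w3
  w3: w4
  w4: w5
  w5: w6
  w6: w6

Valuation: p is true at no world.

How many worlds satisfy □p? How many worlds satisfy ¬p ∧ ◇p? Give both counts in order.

For □p:
w0: successors {w1}; p there: w1:F. ✗
w1: successors {w2}; p there: w2:F. ✗
w2: successors {w3}; p there: w3:F. ✗
w3: successors {w4}; p there: w4:F. ✗
w4: successors {w5}; p there: w5:F. ✗
w5: successors {w6}; p there: w6:F. ✗
w6: successors {w6}; p there: w6:F. ✗
— 0 worlds.
For ¬p ∧ ◇p:
w0: ¬p is T, ◇p is F. ✗
w1: ¬p is T, ◇p is F. ✗
w2: ¬p is T, ◇p is F. ✗
w3: ¬p is T, ◇p is F. ✗
w4: ¬p is T, ◇p is F. ✗
w5: ¬p is T, ◇p is F. ✗
w6: ¬p is T, ◇p is F. ✗
— 0 worlds.

0 and 0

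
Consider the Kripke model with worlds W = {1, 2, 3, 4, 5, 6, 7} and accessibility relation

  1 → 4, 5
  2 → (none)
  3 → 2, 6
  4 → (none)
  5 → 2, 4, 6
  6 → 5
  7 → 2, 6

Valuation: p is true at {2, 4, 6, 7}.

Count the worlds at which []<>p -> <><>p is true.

5

1: []<>p is F, <><>p is T. ✓
2: []<>p is T, <><>p is F. ✗
3: []<>p is F, <><>p is F. ✓
4: []<>p is T, <><>p is F. ✗
5: []<>p is F, <><>p is F. ✓
6: []<>p is T, <><>p is T. ✓
7: []<>p is F, <><>p is F. ✓
Satisfying worlds: {1, 3, 5, 6, 7}.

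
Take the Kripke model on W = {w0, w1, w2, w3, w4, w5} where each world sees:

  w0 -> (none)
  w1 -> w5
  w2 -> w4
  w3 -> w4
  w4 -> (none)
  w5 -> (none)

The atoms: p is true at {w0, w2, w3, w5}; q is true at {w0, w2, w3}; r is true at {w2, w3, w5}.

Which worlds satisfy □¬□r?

{w0, w4, w5}

w0: no successors, so □¬□r holds vacuously. ✓
w1: successors {w5}; ¬□r there: w5:F. ✗
w2: successors {w4}; ¬□r there: w4:F. ✗
w3: successors {w4}; ¬□r there: w4:F. ✗
w4: no successors, so □¬□r holds vacuously. ✓
w5: no successors, so □¬□r holds vacuously. ✓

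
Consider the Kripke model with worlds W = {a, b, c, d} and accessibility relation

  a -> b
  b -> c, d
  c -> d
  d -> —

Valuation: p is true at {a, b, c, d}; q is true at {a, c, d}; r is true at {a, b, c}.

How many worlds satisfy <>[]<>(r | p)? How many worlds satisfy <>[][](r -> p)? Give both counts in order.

2 and 3

For <>[]<>(r | p):
a: successors {b}; []<>(r | p) there: b:F. ✗
b: successors {c, d}; []<>(r | p) there: c:F, d:T. ✓
c: successors {d}; []<>(r | p) there: d:T. ✓
d: no successors, so <>[]<>(r | p) fails. ✗
— 2 worlds.
For <>[][](r -> p):
a: successors {b}; [][](r -> p) there: b:T. ✓
b: successors {c, d}; [][](r -> p) there: c:T, d:T. ✓
c: successors {d}; [][](r -> p) there: d:T. ✓
d: no successors, so <>[][](r -> p) fails. ✗
— 3 worlds.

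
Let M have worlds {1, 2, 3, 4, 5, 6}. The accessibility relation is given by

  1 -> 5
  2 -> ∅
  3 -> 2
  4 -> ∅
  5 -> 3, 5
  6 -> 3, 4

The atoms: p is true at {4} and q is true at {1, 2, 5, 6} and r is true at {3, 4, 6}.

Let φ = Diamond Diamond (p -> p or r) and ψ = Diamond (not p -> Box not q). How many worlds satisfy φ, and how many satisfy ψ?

3 and 2

For Diamond Diamond (p -> p or r):
1: successors {5}; Diamond (p -> p or r) there: 5:T. ✓
2: no successors, so Diamond Diamond (p -> p or r) fails. ✗
3: successors {2}; Diamond (p -> p or r) there: 2:F. ✗
4: no successors, so Diamond Diamond (p -> p or r) fails. ✗
5: successors {3, 5}; Diamond (p -> p or r) there: 3:T, 5:T. ✓
6: successors {3, 4}; Diamond (p -> p or r) there: 3:T, 4:F. ✓
— 3 worlds.
For Diamond (not p -> Box not q):
1: successors {5}; not p -> Box not q there: 5:F. ✗
2: no successors, so Diamond (not p -> Box not q) fails. ✗
3: successors {2}; not p -> Box not q there: 2:T. ✓
4: no successors, so Diamond (not p -> Box not q) fails. ✗
5: successors {3, 5}; not p -> Box not q there: 3:F, 5:F. ✗
6: successors {3, 4}; not p -> Box not q there: 3:F, 4:T. ✓
— 2 worlds.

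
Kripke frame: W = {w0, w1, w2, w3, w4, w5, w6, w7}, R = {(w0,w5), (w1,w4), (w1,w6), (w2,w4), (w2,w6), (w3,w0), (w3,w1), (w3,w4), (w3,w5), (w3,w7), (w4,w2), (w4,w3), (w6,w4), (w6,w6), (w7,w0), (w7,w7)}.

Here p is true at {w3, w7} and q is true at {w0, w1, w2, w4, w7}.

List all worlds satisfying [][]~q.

w0: successors {w5}; []~q there: w5:T. ✓
w1: successors {w4, w6}; []~q there: w4:F, w6:F. ✗
w2: successors {w4, w6}; []~q there: w4:F, w6:F. ✗
w3: successors {w0, w1, w4, w5, w7}; []~q there: w0:T, w1:F, w4:F, w5:T, w7:F. ✗
w4: successors {w2, w3}; []~q there: w2:F, w3:F. ✗
w5: no successors, so [][]~q holds vacuously. ✓
w6: successors {w4, w6}; []~q there: w4:F, w6:F. ✗
w7: successors {w0, w7}; []~q there: w0:T, w7:F. ✗

{w0, w5}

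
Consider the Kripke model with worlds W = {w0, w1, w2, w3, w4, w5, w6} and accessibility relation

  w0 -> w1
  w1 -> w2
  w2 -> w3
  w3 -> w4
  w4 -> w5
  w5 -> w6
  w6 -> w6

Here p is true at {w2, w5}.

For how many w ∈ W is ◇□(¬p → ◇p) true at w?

w0: successors {w1}; □(¬p → ◇p) there: w1:T. ✓
w1: successors {w2}; □(¬p → ◇p) there: w2:F. ✗
w2: successors {w3}; □(¬p → ◇p) there: w3:T. ✓
w3: successors {w4}; □(¬p → ◇p) there: w4:T. ✓
w4: successors {w5}; □(¬p → ◇p) there: w5:F. ✗
w5: successors {w6}; □(¬p → ◇p) there: w6:F. ✗
w6: successors {w6}; □(¬p → ◇p) there: w6:F. ✗
Satisfying worlds: {w0, w2, w3}.

3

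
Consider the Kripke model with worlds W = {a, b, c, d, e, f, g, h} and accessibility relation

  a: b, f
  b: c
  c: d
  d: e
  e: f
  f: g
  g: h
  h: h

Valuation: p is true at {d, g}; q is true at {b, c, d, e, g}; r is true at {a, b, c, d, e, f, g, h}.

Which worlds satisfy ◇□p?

a: successors {b, f}; □p there: b:F, f:T. ✓
b: successors {c}; □p there: c:T. ✓
c: successors {d}; □p there: d:F. ✗
d: successors {e}; □p there: e:F. ✗
e: successors {f}; □p there: f:T. ✓
f: successors {g}; □p there: g:F. ✗
g: successors {h}; □p there: h:F. ✗
h: successors {h}; □p there: h:F. ✗

{a, b, e}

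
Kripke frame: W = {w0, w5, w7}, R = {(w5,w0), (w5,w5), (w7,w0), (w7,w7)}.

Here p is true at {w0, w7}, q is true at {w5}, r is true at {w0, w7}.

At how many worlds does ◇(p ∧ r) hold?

2

w0: no successors, so ◇(p ∧ r) fails. ✗
w5: successors {w0, w5}; p ∧ r there: w0:T, w5:F. ✓
w7: successors {w0, w7}; p ∧ r there: w0:T, w7:T. ✓
Satisfying worlds: {w5, w7}.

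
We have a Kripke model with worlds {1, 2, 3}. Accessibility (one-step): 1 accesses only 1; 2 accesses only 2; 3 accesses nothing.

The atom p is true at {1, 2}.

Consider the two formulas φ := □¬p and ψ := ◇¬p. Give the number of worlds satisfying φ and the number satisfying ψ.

For □¬p:
1: successors {1}; ¬p there: 1:F. ✗
2: successors {2}; ¬p there: 2:F. ✗
3: no successors, so □¬p holds vacuously. ✓
— 1 world.
For ◇¬p:
1: successors {1}; ¬p there: 1:F. ✗
2: successors {2}; ¬p there: 2:F. ✗
3: no successors, so ◇¬p fails. ✗
— 0 worlds.

1 and 0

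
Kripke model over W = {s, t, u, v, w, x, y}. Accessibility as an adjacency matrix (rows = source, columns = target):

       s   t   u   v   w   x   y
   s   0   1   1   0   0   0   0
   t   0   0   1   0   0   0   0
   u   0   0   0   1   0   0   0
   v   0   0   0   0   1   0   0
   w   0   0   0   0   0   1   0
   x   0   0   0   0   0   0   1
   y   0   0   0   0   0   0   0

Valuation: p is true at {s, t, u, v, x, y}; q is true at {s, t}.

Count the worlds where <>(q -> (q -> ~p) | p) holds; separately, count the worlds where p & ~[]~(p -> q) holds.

For <>(q -> (q -> ~p) | p):
s: successors {t, u}; q -> (q -> ~p) | p there: t:T, u:T. ✓
t: successors {u}; q -> (q -> ~p) | p there: u:T. ✓
u: successors {v}; q -> (q -> ~p) | p there: v:T. ✓
v: successors {w}; q -> (q -> ~p) | p there: w:T. ✓
w: successors {x}; q -> (q -> ~p) | p there: x:T. ✓
x: successors {y}; q -> (q -> ~p) | p there: y:T. ✓
y: no successors, so <>(q -> (q -> ~p) | p) fails. ✗
— 6 worlds.
For p & ~[]~(p -> q):
s: p is T, ~[]~(p -> q) is T. ✓
t: p is T, ~[]~(p -> q) is F. ✗
u: p is T, ~[]~(p -> q) is F. ✗
v: p is T, ~[]~(p -> q) is T. ✓
w: p is F, ~[]~(p -> q) is F. ✗
x: p is T, ~[]~(p -> q) is F. ✗
y: p is T, ~[]~(p -> q) is F. ✗
— 2 worlds.

6 and 2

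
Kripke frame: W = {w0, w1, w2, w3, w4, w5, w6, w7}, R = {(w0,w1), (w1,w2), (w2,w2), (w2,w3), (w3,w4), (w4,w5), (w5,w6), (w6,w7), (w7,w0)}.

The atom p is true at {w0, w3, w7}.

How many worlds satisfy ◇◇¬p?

6

w0: successors {w1}; ◇¬p there: w1:T. ✓
w1: successors {w2}; ◇¬p there: w2:T. ✓
w2: successors {w2, w3}; ◇¬p there: w2:T, w3:T. ✓
w3: successors {w4}; ◇¬p there: w4:T. ✓
w4: successors {w5}; ◇¬p there: w5:T. ✓
w5: successors {w6}; ◇¬p there: w6:F. ✗
w6: successors {w7}; ◇¬p there: w7:F. ✗
w7: successors {w0}; ◇¬p there: w0:T. ✓
Satisfying worlds: {w0, w1, w2, w3, w4, w7}.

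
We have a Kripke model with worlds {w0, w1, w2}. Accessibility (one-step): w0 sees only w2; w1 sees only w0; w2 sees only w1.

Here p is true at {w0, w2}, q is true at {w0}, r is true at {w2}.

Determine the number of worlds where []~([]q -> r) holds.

1

w0: successors {w2}; ~([]q -> r) there: w2:F. ✗
w1: successors {w0}; ~([]q -> r) there: w0:F. ✗
w2: successors {w1}; ~([]q -> r) there: w1:T. ✓
Satisfying worlds: {w2}.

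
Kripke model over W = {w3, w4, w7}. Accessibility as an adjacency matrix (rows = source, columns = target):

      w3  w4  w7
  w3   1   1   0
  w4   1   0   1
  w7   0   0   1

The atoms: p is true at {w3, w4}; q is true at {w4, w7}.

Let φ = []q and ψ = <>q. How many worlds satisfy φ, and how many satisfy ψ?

1 and 3

For []q:
w3: successors {w3, w4}; q there: w3:F, w4:T. ✗
w4: successors {w3, w7}; q there: w3:F, w7:T. ✗
w7: successors {w7}; q there: w7:T. ✓
— 1 world.
For <>q:
w3: successors {w3, w4}; q there: w3:F, w4:T. ✓
w4: successors {w3, w7}; q there: w3:F, w7:T. ✓
w7: successors {w7}; q there: w7:T. ✓
— 3 worlds.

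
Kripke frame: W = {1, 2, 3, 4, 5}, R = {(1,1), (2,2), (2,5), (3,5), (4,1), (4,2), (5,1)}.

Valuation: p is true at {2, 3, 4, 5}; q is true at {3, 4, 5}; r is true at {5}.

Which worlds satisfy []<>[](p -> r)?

{1, 2, 3, 4, 5}

1: successors {1}; <>[](p -> r) there: 1:T. ✓
2: successors {2, 5}; <>[](p -> r) there: 2:T, 5:T. ✓
3: successors {5}; <>[](p -> r) there: 5:T. ✓
4: successors {1, 2}; <>[](p -> r) there: 1:T, 2:T. ✓
5: successors {1}; <>[](p -> r) there: 1:T. ✓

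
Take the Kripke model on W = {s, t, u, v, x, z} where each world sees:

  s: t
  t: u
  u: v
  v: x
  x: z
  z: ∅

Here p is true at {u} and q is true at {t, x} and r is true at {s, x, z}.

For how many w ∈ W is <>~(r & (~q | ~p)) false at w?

s: successors {t}; ~(r & (~q | ~p)) there: t:T. ✓
t: successors {u}; ~(r & (~q | ~p)) there: u:T. ✓
u: successors {v}; ~(r & (~q | ~p)) there: v:T. ✓
v: successors {x}; ~(r & (~q | ~p)) there: x:F. ✗
x: successors {z}; ~(r & (~q | ~p)) there: z:F. ✗
z: no successors, so <>~(r & (~q | ~p)) fails. ✗
Satisfying worlds: {s, t, u}.
So <>~(r & (~q | ~p)) fails at the other 3 worlds.

3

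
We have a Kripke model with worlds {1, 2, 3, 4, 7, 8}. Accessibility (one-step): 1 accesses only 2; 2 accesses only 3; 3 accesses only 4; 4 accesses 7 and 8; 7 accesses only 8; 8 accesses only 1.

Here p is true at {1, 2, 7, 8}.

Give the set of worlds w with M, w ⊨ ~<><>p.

1: <><>p is F. ✓
2: <><>p is F. ✓
3: <><>p is T. ✗
4: <><>p is T. ✗
7: <><>p is T. ✗
8: <><>p is T. ✗

{1, 2}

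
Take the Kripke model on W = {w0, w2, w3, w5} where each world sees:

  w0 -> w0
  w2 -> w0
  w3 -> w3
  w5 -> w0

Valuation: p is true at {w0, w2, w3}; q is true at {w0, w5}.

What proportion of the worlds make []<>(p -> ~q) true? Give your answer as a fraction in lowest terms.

w0: successors {w0}; <>(p -> ~q) there: w0:F. ✗
w2: successors {w0}; <>(p -> ~q) there: w0:F. ✗
w3: successors {w3}; <>(p -> ~q) there: w3:T. ✓
w5: successors {w0}; <>(p -> ~q) there: w0:F. ✗
That's 1 of 4 worlds, so 1/4.

1/4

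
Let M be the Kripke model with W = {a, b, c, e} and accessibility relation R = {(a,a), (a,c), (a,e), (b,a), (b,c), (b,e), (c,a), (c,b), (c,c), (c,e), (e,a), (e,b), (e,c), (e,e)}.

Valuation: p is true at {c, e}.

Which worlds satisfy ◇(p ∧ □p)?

a: successors {a, c, e}; p ∧ □p there: a:F, c:F, e:F. ✗
b: successors {a, c, e}; p ∧ □p there: a:F, c:F, e:F. ✗
c: successors {a, b, c, e}; p ∧ □p there: a:F, b:F, c:F, e:F. ✗
e: successors {a, b, c, e}; p ∧ □p there: a:F, b:F, c:F, e:F. ✗

∅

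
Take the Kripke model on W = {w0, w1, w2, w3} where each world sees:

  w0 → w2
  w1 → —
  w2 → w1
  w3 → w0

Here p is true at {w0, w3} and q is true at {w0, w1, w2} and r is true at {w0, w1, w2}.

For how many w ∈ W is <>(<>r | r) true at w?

3

w0: successors {w2}; <>r | r there: w2:T. ✓
w1: no successors, so <>(<>r | r) fails. ✗
w2: successors {w1}; <>r | r there: w1:T. ✓
w3: successors {w0}; <>r | r there: w0:T. ✓
Satisfying worlds: {w0, w2, w3}.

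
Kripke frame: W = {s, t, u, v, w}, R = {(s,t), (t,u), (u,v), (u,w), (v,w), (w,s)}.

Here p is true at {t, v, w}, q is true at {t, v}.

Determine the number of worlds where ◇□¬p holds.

3

s: successors {t}; □¬p there: t:T. ✓
t: successors {u}; □¬p there: u:F. ✗
u: successors {v, w}; □¬p there: v:F, w:T. ✓
v: successors {w}; □¬p there: w:T. ✓
w: successors {s}; □¬p there: s:F. ✗
Satisfying worlds: {s, u, v}.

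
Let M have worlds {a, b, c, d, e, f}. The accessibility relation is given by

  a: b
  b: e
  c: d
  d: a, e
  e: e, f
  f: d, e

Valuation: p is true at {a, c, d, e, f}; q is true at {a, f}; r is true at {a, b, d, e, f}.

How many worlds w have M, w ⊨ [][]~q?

1

a: successors {b}; []~q there: b:T. ✓
b: successors {e}; []~q there: e:F. ✗
c: successors {d}; []~q there: d:F. ✗
d: successors {a, e}; []~q there: a:T, e:F. ✗
e: successors {e, f}; []~q there: e:F, f:T. ✗
f: successors {d, e}; []~q there: d:F, e:F. ✗
Satisfying worlds: {a}.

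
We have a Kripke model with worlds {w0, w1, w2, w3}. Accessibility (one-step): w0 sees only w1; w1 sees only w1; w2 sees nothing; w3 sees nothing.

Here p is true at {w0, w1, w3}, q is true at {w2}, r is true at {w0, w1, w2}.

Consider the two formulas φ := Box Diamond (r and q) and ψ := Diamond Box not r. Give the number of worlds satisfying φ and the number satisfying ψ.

For Box Diamond (r and q):
w0: successors {w1}; Diamond (r and q) there: w1:F. ✗
w1: successors {w1}; Diamond (r and q) there: w1:F. ✗
w2: no successors, so Box Diamond (r and q) holds vacuously. ✓
w3: no successors, so Box Diamond (r and q) holds vacuously. ✓
— 2 worlds.
For Diamond Box not r:
w0: successors {w1}; Box not r there: w1:F. ✗
w1: successors {w1}; Box not r there: w1:F. ✗
w2: no successors, so Diamond Box not r fails. ✗
w3: no successors, so Diamond Box not r fails. ✗
— 0 worlds.

2 and 0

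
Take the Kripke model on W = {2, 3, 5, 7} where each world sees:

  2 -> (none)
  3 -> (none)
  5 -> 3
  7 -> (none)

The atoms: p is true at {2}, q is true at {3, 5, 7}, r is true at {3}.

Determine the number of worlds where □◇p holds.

2: no successors, so □◇p holds vacuously. ✓
3: no successors, so □◇p holds vacuously. ✓
5: successors {3}; ◇p there: 3:F. ✗
7: no successors, so □◇p holds vacuously. ✓
Satisfying worlds: {2, 3, 7}.

3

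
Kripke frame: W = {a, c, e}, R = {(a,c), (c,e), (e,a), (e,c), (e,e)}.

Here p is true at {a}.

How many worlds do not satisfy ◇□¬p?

a: successors {c}; □¬p there: c:T. ✓
c: successors {e}; □¬p there: e:F. ✗
e: successors {a, c, e}; □¬p there: a:T, c:T, e:F. ✓
Satisfying worlds: {a, e}.
So ◇□¬p fails at the other 1 world.

1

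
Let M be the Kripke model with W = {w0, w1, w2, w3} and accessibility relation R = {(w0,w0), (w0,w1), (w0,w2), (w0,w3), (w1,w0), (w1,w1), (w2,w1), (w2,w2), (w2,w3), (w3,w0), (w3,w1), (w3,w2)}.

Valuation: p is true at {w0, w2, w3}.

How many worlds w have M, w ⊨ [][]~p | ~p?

1

w0: [][]~p is F, ~p is F. ✗
w1: [][]~p is F, ~p is T. ✓
w2: [][]~p is F, ~p is F. ✗
w3: [][]~p is F, ~p is F. ✗
Satisfying worlds: {w1}.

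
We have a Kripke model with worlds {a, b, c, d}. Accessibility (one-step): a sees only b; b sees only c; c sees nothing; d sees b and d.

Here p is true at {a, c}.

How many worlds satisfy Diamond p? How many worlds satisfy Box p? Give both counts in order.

For Diamond p:
a: successors {b}; p there: b:F. ✗
b: successors {c}; p there: c:T. ✓
c: no successors, so Diamond p fails. ✗
d: successors {b, d}; p there: b:F, d:F. ✗
— 1 world.
For Box p:
a: successors {b}; p there: b:F. ✗
b: successors {c}; p there: c:T. ✓
c: no successors, so Box p holds vacuously. ✓
d: successors {b, d}; p there: b:F, d:F. ✗
— 2 worlds.

1 and 2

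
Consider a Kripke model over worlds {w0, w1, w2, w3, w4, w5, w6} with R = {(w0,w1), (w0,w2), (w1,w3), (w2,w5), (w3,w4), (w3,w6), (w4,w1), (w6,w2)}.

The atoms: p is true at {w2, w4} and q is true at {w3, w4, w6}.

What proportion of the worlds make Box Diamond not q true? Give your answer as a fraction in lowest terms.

w0: successors {w1, w2}; Diamond not q there: w1:F, w2:T. ✗
w1: successors {w3}; Diamond not q there: w3:F. ✗
w2: successors {w5}; Diamond not q there: w5:F. ✗
w3: successors {w4, w6}; Diamond not q there: w4:T, w6:T. ✓
w4: successors {w1}; Diamond not q there: w1:F. ✗
w5: no successors, so Box Diamond not q holds vacuously. ✓
w6: successors {w2}; Diamond not q there: w2:T. ✓
That's 3 of 7 worlds, so 3/7.

3/7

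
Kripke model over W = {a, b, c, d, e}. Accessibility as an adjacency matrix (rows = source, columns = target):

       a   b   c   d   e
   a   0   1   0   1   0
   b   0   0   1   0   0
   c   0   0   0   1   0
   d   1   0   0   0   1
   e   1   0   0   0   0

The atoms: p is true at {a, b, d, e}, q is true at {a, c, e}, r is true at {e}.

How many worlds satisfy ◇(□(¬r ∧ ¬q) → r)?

3

a: successors {b, d}; □(¬r ∧ ¬q) → r there: b:T, d:T. ✓
b: successors {c}; □(¬r ∧ ¬q) → r there: c:F. ✗
c: successors {d}; □(¬r ∧ ¬q) → r there: d:T. ✓
d: successors {a, e}; □(¬r ∧ ¬q) → r there: a:F, e:T. ✓
e: successors {a}; □(¬r ∧ ¬q) → r there: a:F. ✗
Satisfying worlds: {a, c, d}.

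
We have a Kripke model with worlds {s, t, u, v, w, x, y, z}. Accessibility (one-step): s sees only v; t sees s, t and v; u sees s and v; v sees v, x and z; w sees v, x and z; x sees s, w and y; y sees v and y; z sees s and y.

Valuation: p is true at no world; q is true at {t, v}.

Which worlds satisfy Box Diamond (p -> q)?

{s, t, u, v, w, x, y, z}

s: successors {v}; Diamond (p -> q) there: v:T. ✓
t: successors {s, t, v}; Diamond (p -> q) there: s:T, t:T, v:T. ✓
u: successors {s, v}; Diamond (p -> q) there: s:T, v:T. ✓
v: successors {v, x, z}; Diamond (p -> q) there: v:T, x:T, z:T. ✓
w: successors {v, x, z}; Diamond (p -> q) there: v:T, x:T, z:T. ✓
x: successors {s, w, y}; Diamond (p -> q) there: s:T, w:T, y:T. ✓
y: successors {v, y}; Diamond (p -> q) there: v:T, y:T. ✓
z: successors {s, y}; Diamond (p -> q) there: s:T, y:T. ✓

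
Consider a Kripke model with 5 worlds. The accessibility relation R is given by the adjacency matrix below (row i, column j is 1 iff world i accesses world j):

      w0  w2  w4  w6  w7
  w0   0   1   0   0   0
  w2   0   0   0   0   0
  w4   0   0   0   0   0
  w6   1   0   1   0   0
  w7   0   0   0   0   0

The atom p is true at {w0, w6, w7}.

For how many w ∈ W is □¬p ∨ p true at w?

5

w0: □¬p is T, p is T. ✓
w2: □¬p is T, p is F. ✓
w4: □¬p is T, p is F. ✓
w6: □¬p is F, p is T. ✓
w7: □¬p is T, p is T. ✓
Satisfying worlds: {w0, w2, w4, w6, w7}.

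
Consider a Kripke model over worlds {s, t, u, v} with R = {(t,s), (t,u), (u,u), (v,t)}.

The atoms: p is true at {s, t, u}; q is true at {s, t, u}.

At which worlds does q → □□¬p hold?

{s, v}

s: q is T, □□¬p is T. ✓
t: q is T, □□¬p is F. ✗
u: q is T, □□¬p is F. ✗
v: q is F, □□¬p is F. ✓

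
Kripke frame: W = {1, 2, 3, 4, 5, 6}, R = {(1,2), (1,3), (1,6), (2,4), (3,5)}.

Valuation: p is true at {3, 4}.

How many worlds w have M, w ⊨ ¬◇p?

1: ◇p is T. ✗
2: ◇p is T. ✗
3: ◇p is F. ✓
4: ◇p is F. ✓
5: ◇p is F. ✓
6: ◇p is F. ✓
Satisfying worlds: {3, 4, 5, 6}.

4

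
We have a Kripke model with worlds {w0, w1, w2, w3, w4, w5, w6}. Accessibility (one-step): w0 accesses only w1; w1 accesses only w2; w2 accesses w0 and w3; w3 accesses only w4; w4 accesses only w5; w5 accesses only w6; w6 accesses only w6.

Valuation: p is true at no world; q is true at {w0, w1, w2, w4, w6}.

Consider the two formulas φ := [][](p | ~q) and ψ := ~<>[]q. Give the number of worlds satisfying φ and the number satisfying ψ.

For [][](p | ~q):
w0: successors {w1}; [](p | ~q) there: w1:F. ✗
w1: successors {w2}; [](p | ~q) there: w2:F. ✗
w2: successors {w0, w3}; [](p | ~q) there: w0:F, w3:F. ✗
w3: successors {w4}; [](p | ~q) there: w4:T. ✓
w4: successors {w5}; [](p | ~q) there: w5:F. ✗
w5: successors {w6}; [](p | ~q) there: w6:F. ✗
w6: successors {w6}; [](p | ~q) there: w6:F. ✗
— 1 world.
For ~<>[]q:
w0: <>[]q is T. ✗
w1: <>[]q is F. ✓
w2: <>[]q is T. ✗
w3: <>[]q is F. ✓
w4: <>[]q is T. ✗
w5: <>[]q is T. ✗
w6: <>[]q is T. ✗
— 2 worlds.

1 and 2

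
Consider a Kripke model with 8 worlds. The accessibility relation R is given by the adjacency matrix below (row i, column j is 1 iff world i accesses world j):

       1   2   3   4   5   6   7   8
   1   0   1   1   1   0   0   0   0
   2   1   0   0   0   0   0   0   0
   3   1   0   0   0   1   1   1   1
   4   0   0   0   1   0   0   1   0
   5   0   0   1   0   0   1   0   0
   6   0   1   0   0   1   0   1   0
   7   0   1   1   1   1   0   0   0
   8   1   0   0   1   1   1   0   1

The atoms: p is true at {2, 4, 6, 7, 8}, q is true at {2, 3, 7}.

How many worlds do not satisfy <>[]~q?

1: successors {2, 3, 4}; []~q there: 2:T, 3:F, 4:F. ✓
2: successors {1}; []~q there: 1:F. ✗
3: successors {1, 5, 6, 7, 8}; []~q there: 1:F, 5:F, 6:F, 7:F, 8:T. ✓
4: successors {4, 7}; []~q there: 4:F, 7:F. ✗
5: successors {3, 6}; []~q there: 3:F, 6:F. ✗
6: successors {2, 5, 7}; []~q there: 2:T, 5:F, 7:F. ✓
7: successors {2, 3, 4, 5}; []~q there: 2:T, 3:F, 4:F, 5:F. ✓
8: successors {1, 4, 5, 6, 8}; []~q there: 1:F, 4:F, 5:F, 6:F, 8:T. ✓
Satisfying worlds: {1, 3, 6, 7, 8}.
So <>[]~q fails at the other 3 worlds.

3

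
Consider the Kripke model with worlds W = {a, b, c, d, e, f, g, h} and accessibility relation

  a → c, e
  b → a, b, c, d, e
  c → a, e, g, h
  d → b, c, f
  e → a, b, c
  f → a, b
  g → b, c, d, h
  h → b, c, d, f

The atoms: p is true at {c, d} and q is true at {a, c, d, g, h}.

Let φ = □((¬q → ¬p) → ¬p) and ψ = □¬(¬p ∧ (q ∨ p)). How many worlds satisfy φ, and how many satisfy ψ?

2 and 3

For □((¬q → ¬p) → ¬p):
a: successors {c, e}; (¬q → ¬p) → ¬p there: c:F, e:T. ✗
b: successors {a, b, c, d, e}; (¬q → ¬p) → ¬p there: a:T, b:T, c:F, d:F, e:T. ✗
c: successors {a, e, g, h}; (¬q → ¬p) → ¬p there: a:T, e:T, g:T, h:T. ✓
d: successors {b, c, f}; (¬q → ¬p) → ¬p there: b:T, c:F, f:T. ✗
e: successors {a, b, c}; (¬q → ¬p) → ¬p there: a:T, b:T, c:F. ✗
f: successors {a, b}; (¬q → ¬p) → ¬p there: a:T, b:T. ✓
g: successors {b, c, d, h}; (¬q → ¬p) → ¬p there: b:T, c:F, d:F, h:T. ✗
h: successors {b, c, d, f}; (¬q → ¬p) → ¬p there: b:T, c:F, d:F, f:T. ✗
— 2 worlds.
For □¬(¬p ∧ (q ∨ p)):
a: successors {c, e}; ¬(¬p ∧ (q ∨ p)) there: c:T, e:T. ✓
b: successors {a, b, c, d, e}; ¬(¬p ∧ (q ∨ p)) there: a:F, b:T, c:T, d:T, e:T. ✗
c: successors {a, e, g, h}; ¬(¬p ∧ (q ∨ p)) there: a:F, e:T, g:F, h:F. ✗
d: successors {b, c, f}; ¬(¬p ∧ (q ∨ p)) there: b:T, c:T, f:T. ✓
e: successors {a, b, c}; ¬(¬p ∧ (q ∨ p)) there: a:F, b:T, c:T. ✗
f: successors {a, b}; ¬(¬p ∧ (q ∨ p)) there: a:F, b:T. ✗
g: successors {b, c, d, h}; ¬(¬p ∧ (q ∨ p)) there: b:T, c:T, d:T, h:F. ✗
h: successors {b, c, d, f}; ¬(¬p ∧ (q ∨ p)) there: b:T, c:T, d:T, f:T. ✓
— 3 worlds.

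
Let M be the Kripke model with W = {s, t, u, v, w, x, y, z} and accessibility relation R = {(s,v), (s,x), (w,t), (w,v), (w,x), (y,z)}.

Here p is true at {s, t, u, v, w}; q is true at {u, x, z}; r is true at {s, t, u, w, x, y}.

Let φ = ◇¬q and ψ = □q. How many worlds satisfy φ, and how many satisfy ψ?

2 and 6

For ◇¬q:
s: successors {v, x}; ¬q there: v:T, x:F. ✓
t: no successors, so ◇¬q fails. ✗
u: no successors, so ◇¬q fails. ✗
v: no successors, so ◇¬q fails. ✗
w: successors {t, v, x}; ¬q there: t:T, v:T, x:F. ✓
x: no successors, so ◇¬q fails. ✗
y: successors {z}; ¬q there: z:F. ✗
z: no successors, so ◇¬q fails. ✗
— 2 worlds.
For □q:
s: successors {v, x}; q there: v:F, x:T. ✗
t: no successors, so □q holds vacuously. ✓
u: no successors, so □q holds vacuously. ✓
v: no successors, so □q holds vacuously. ✓
w: successors {t, v, x}; q there: t:F, v:F, x:T. ✗
x: no successors, so □q holds vacuously. ✓
y: successors {z}; q there: z:T. ✓
z: no successors, so □q holds vacuously. ✓
— 6 worlds.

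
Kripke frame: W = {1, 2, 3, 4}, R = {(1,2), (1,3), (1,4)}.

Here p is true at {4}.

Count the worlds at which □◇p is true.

1: successors {2, 3, 4}; ◇p there: 2:F, 3:F, 4:F. ✗
2: no successors, so □◇p holds vacuously. ✓
3: no successors, so □◇p holds vacuously. ✓
4: no successors, so □◇p holds vacuously. ✓
Satisfying worlds: {2, 3, 4}.

3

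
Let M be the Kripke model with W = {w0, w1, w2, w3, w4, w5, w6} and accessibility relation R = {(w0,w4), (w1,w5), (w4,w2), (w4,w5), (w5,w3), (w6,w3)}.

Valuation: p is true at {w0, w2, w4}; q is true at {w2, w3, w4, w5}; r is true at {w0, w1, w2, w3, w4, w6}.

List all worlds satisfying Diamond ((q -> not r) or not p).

{w1, w4, w5, w6}

w0: successors {w4}; (q -> not r) or not p there: w4:F. ✗
w1: successors {w5}; (q -> not r) or not p there: w5:T. ✓
w2: no successors, so Diamond ((q -> not r) or not p) fails. ✗
w3: no successors, so Diamond ((q -> not r) or not p) fails. ✗
w4: successors {w2, w5}; (q -> not r) or not p there: w2:F, w5:T. ✓
w5: successors {w3}; (q -> not r) or not p there: w3:T. ✓
w6: successors {w3}; (q -> not r) or not p there: w3:T. ✓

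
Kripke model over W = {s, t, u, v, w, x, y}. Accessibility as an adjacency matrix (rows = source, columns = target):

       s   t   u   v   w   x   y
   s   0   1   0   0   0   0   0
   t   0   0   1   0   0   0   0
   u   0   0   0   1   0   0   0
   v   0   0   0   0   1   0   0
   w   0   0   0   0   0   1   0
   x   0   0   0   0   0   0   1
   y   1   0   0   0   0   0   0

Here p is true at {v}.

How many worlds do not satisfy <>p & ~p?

6

s: <>p is F, ~p is T. ✗
t: <>p is F, ~p is T. ✗
u: <>p is T, ~p is T. ✓
v: <>p is F, ~p is F. ✗
w: <>p is F, ~p is T. ✗
x: <>p is F, ~p is T. ✗
y: <>p is F, ~p is T. ✗
Satisfying worlds: {u}.
So <>p & ~p fails at the other 6 worlds.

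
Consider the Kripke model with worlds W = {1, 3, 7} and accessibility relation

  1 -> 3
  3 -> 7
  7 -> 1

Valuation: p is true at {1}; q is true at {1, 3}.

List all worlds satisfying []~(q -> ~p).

{7}

1: successors {3}; ~(q -> ~p) there: 3:F. ✗
3: successors {7}; ~(q -> ~p) there: 7:F. ✗
7: successors {1}; ~(q -> ~p) there: 1:T. ✓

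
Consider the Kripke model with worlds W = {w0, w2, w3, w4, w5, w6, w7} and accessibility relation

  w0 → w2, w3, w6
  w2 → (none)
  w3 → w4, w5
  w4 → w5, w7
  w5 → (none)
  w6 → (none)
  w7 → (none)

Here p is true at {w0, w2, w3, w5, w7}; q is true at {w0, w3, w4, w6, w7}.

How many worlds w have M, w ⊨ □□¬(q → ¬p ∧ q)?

w0: successors {w2, w3, w6}; □¬(q → ¬p ∧ q) there: w2:T, w3:F, w6:T. ✗
w2: no successors, so □□¬(q → ¬p ∧ q) holds vacuously. ✓
w3: successors {w4, w5}; □¬(q → ¬p ∧ q) there: w4:F, w5:T. ✗
w4: successors {w5, w7}; □¬(q → ¬p ∧ q) there: w5:T, w7:T. ✓
w5: no successors, so □□¬(q → ¬p ∧ q) holds vacuously. ✓
w6: no successors, so □□¬(q → ¬p ∧ q) holds vacuously. ✓
w7: no successors, so □□¬(q → ¬p ∧ q) holds vacuously. ✓
Satisfying worlds: {w2, w4, w5, w6, w7}.

5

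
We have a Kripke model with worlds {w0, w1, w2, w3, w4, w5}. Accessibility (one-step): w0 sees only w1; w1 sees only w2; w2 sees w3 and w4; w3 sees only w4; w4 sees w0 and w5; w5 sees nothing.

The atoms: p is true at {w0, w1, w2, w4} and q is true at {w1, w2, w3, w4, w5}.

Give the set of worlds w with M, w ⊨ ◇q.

{w0, w1, w2, w3, w4}

w0: successors {w1}; q there: w1:T. ✓
w1: successors {w2}; q there: w2:T. ✓
w2: successors {w3, w4}; q there: w3:T, w4:T. ✓
w3: successors {w4}; q there: w4:T. ✓
w4: successors {w0, w5}; q there: w0:F, w5:T. ✓
w5: no successors, so ◇q fails. ✗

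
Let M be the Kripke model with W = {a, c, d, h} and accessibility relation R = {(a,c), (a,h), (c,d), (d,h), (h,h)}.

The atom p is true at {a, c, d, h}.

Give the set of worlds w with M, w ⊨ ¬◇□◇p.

a: ◇□◇p is T. ✗
c: ◇□◇p is T. ✗
d: ◇□◇p is T. ✗
h: ◇□◇p is T. ✗

∅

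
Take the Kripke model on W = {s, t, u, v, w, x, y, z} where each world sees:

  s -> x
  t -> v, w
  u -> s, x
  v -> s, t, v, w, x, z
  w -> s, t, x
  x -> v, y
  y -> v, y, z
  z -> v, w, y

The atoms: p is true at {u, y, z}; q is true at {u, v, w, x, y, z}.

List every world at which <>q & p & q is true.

{u, y, z}

s: <>q is T, p & q is F. ✗
t: <>q is T, p & q is F. ✗
u: <>q is T, p & q is T. ✓
v: <>q is T, p & q is F. ✗
w: <>q is T, p & q is F. ✗
x: <>q is T, p & q is F. ✗
y: <>q is T, p & q is T. ✓
z: <>q is T, p & q is T. ✓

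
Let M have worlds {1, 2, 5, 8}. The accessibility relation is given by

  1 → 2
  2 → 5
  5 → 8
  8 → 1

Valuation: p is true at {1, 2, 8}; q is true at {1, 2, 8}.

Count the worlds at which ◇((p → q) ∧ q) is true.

3

1: successors {2}; (p → q) ∧ q there: 2:T. ✓
2: successors {5}; (p → q) ∧ q there: 5:F. ✗
5: successors {8}; (p → q) ∧ q there: 8:T. ✓
8: successors {1}; (p → q) ∧ q there: 1:T. ✓
Satisfying worlds: {1, 5, 8}.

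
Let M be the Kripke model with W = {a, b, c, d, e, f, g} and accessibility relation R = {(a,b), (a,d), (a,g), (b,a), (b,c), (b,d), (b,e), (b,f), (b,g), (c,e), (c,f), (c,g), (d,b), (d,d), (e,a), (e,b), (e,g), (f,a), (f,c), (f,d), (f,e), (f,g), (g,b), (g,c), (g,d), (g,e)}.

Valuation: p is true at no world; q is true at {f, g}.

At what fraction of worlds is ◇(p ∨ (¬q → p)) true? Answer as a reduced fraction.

a: successors {b, d, g}; p ∨ (¬q → p) there: b:F, d:F, g:T. ✓
b: successors {a, c, d, e, f, g}; p ∨ (¬q → p) there: a:F, c:F, d:F, e:F, f:T, g:T. ✓
c: successors {e, f, g}; p ∨ (¬q → p) there: e:F, f:T, g:T. ✓
d: successors {b, d}; p ∨ (¬q → p) there: b:F, d:F. ✗
e: successors {a, b, g}; p ∨ (¬q → p) there: a:F, b:F, g:T. ✓
f: successors {a, c, d, e, g}; p ∨ (¬q → p) there: a:F, c:F, d:F, e:F, g:T. ✓
g: successors {b, c, d, e}; p ∨ (¬q → p) there: b:F, c:F, d:F, e:F. ✗
That's 5 of 7 worlds, so 5/7.

5/7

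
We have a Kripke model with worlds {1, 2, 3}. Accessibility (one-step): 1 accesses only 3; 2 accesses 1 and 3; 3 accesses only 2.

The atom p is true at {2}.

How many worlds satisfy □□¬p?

1: successors {3}; □¬p there: 3:F. ✗
2: successors {1, 3}; □¬p there: 1:T, 3:F. ✗
3: successors {2}; □¬p there: 2:T. ✓
Satisfying worlds: {3}.

1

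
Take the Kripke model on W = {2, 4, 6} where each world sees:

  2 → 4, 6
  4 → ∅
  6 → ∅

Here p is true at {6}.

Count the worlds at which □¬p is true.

2

2: successors {4, 6}; ¬p there: 4:T, 6:F. ✗
4: no successors, so □¬p holds vacuously. ✓
6: no successors, so □¬p holds vacuously. ✓
Satisfying worlds: {4, 6}.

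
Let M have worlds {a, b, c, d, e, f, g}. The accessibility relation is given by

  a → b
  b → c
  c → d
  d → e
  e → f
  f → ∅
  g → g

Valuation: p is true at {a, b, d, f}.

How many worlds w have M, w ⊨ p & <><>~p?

a: p is T, <><>~p is T. ✓
b: p is T, <><>~p is F. ✗
c: p is F, <><>~p is T. ✗
d: p is T, <><>~p is F. ✗
e: p is F, <><>~p is F. ✗
f: p is T, <><>~p is F. ✗
g: p is F, <><>~p is T. ✗
Satisfying worlds: {a}.

1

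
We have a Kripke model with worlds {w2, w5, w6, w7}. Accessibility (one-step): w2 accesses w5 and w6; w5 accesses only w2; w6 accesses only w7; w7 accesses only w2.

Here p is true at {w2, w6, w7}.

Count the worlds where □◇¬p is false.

2

w2: successors {w5, w6}; ◇¬p there: w5:F, w6:F. ✗
w5: successors {w2}; ◇¬p there: w2:T. ✓
w6: successors {w7}; ◇¬p there: w7:F. ✗
w7: successors {w2}; ◇¬p there: w2:T. ✓
Satisfying worlds: {w5, w7}.
So □◇¬p fails at the other 2 worlds.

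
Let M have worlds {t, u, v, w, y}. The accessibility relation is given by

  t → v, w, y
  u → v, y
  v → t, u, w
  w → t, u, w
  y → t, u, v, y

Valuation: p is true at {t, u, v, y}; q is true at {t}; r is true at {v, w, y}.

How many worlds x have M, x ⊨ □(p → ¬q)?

2

t: successors {v, w, y}; p → ¬q there: v:T, w:T, y:T. ✓
u: successors {v, y}; p → ¬q there: v:T, y:T. ✓
v: successors {t, u, w}; p → ¬q there: t:F, u:T, w:T. ✗
w: successors {t, u, w}; p → ¬q there: t:F, u:T, w:T. ✗
y: successors {t, u, v, y}; p → ¬q there: t:F, u:T, v:T, y:T. ✗
Satisfying worlds: {t, u}.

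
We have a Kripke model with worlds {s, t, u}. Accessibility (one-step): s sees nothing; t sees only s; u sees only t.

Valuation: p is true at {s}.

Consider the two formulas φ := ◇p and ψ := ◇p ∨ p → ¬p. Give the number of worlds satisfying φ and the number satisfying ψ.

1 and 2

For ◇p:
s: no successors, so ◇p fails. ✗
t: successors {s}; p there: s:T. ✓
u: successors {t}; p there: t:F. ✗
— 1 world.
For ◇p ∨ p → ¬p:
s: ◇p ∨ p is T, ¬p is F. ✗
t: ◇p ∨ p is T, ¬p is T. ✓
u: ◇p ∨ p is F, ¬p is T. ✓
— 2 worlds.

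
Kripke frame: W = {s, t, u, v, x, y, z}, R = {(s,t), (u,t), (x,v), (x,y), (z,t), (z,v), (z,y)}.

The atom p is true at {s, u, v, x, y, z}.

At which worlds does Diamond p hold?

s: successors {t}; p there: t:F. ✗
t: no successors, so Diamond p fails. ✗
u: successors {t}; p there: t:F. ✗
v: no successors, so Diamond p fails. ✗
x: successors {v, y}; p there: v:T, y:T. ✓
y: no successors, so Diamond p fails. ✗
z: successors {t, v, y}; p there: t:F, v:T, y:T. ✓

{x, z}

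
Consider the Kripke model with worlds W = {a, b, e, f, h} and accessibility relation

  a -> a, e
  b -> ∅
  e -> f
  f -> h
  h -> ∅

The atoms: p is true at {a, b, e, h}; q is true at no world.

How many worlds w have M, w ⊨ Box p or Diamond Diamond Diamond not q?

a: Box p is T, Diamond Diamond Diamond not q is T. ✓
b: Box p is T, Diamond Diamond Diamond not q is F. ✓
e: Box p is F, Diamond Diamond Diamond not q is F. ✗
f: Box p is T, Diamond Diamond Diamond not q is F. ✓
h: Box p is T, Diamond Diamond Diamond not q is F. ✓
Satisfying worlds: {a, b, f, h}.

4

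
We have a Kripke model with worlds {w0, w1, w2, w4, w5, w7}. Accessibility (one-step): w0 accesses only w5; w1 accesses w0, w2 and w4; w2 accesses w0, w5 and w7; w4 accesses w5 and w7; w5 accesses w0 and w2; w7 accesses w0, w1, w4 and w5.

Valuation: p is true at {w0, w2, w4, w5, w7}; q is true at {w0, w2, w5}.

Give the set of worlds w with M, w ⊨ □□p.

{w0, w1, w5, w7}

w0: successors {w5}; □p there: w5:T. ✓
w1: successors {w0, w2, w4}; □p there: w0:T, w2:T, w4:T. ✓
w2: successors {w0, w5, w7}; □p there: w0:T, w5:T, w7:F. ✗
w4: successors {w5, w7}; □p there: w5:T, w7:F. ✗
w5: successors {w0, w2}; □p there: w0:T, w2:T. ✓
w7: successors {w0, w1, w4, w5}; □p there: w0:T, w1:T, w4:T, w5:T. ✓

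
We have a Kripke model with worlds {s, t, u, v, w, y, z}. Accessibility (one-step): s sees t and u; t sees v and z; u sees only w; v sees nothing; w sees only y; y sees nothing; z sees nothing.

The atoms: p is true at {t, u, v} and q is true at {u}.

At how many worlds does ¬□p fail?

4

s: □p is T. ✗
t: □p is F. ✓
u: □p is F. ✓
v: □p is T. ✗
w: □p is F. ✓
y: □p is T. ✗
z: □p is T. ✗
Satisfying worlds: {t, u, w}.
So ¬□p fails at the other 4 worlds.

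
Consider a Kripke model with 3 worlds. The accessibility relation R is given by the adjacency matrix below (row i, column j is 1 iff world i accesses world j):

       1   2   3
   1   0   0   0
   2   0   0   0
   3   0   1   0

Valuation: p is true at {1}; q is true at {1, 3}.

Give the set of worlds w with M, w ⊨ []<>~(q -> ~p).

{1, 2}

1: no successors, so []<>~(q -> ~p) holds vacuously. ✓
2: no successors, so []<>~(q -> ~p) holds vacuously. ✓
3: successors {2}; <>~(q -> ~p) there: 2:F. ✗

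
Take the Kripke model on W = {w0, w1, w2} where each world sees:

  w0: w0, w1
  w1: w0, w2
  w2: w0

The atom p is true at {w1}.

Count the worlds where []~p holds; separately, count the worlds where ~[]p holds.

For []~p:
w0: successors {w0, w1}; ~p there: w0:T, w1:F. ✗
w1: successors {w0, w2}; ~p there: w0:T, w2:T. ✓
w2: successors {w0}; ~p there: w0:T. ✓
— 2 worlds.
For ~[]p:
w0: []p is F. ✓
w1: []p is F. ✓
w2: []p is F. ✓
— 3 worlds.

2 and 3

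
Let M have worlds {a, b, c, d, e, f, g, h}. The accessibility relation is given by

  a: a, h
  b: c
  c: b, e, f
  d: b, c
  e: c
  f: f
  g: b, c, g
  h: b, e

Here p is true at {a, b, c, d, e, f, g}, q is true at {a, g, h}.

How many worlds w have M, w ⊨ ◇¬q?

a: successors {a, h}; ¬q there: a:F, h:F. ✗
b: successors {c}; ¬q there: c:T. ✓
c: successors {b, e, f}; ¬q there: b:T, e:T, f:T. ✓
d: successors {b, c}; ¬q there: b:T, c:T. ✓
e: successors {c}; ¬q there: c:T. ✓
f: successors {f}; ¬q there: f:T. ✓
g: successors {b, c, g}; ¬q there: b:T, c:T, g:F. ✓
h: successors {b, e}; ¬q there: b:T, e:T. ✓
Satisfying worlds: {b, c, d, e, f, g, h}.

7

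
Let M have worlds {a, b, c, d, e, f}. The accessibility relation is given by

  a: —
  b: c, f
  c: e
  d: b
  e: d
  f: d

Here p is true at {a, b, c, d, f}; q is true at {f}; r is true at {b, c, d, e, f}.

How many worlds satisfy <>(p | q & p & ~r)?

4

a: no successors, so <>(p | q & p & ~r) fails. ✗
b: successors {c, f}; p | q & p & ~r there: c:T, f:T. ✓
c: successors {e}; p | q & p & ~r there: e:F. ✗
d: successors {b}; p | q & p & ~r there: b:T. ✓
e: successors {d}; p | q & p & ~r there: d:T. ✓
f: successors {d}; p | q & p & ~r there: d:T. ✓
Satisfying worlds: {b, d, e, f}.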